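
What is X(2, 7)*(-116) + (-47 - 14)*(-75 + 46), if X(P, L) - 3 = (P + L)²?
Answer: -7975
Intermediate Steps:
X(P, L) = 3 + (L + P)² (X(P, L) = 3 + (P + L)² = 3 + (L + P)²)
X(2, 7)*(-116) + (-47 - 14)*(-75 + 46) = (3 + (7 + 2)²)*(-116) + (-47 - 14)*(-75 + 46) = (3 + 9²)*(-116) - 61*(-29) = (3 + 81)*(-116) + 1769 = 84*(-116) + 1769 = -9744 + 1769 = -7975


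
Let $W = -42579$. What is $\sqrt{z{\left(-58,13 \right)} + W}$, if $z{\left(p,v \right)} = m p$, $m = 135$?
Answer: $3 i \sqrt{5601} \approx 224.52 i$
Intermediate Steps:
$z{\left(p,v \right)} = 135 p$
$\sqrt{z{\left(-58,13 \right)} + W} = \sqrt{135 \left(-58\right) - 42579} = \sqrt{-7830 - 42579} = \sqrt{-50409} = 3 i \sqrt{5601}$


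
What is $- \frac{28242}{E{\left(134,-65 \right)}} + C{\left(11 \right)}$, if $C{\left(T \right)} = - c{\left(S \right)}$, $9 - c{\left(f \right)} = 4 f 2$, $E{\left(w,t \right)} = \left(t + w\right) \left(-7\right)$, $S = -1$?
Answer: $\frac{6677}{161} \approx 41.472$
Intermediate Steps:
$E{\left(w,t \right)} = - 7 t - 7 w$
$c{\left(f \right)} = 9 - 8 f$ ($c{\left(f \right)} = 9 - 4 f 2 = 9 - 8 f$)
$C{\left(T \right)} = -17$ ($C{\left(T \right)} = - (9 - -8) = - (9 + 8) = \left(-1\right) 17 = -17$)
$- \frac{28242}{E{\left(134,-65 \right)}} + C{\left(11 \right)} = - \frac{28242}{\left(-7\right) \left(-65\right) - 938} - 17 = - \frac{28242}{455 - 938} - 17 = - \frac{28242}{-483} - 17 = \left(-28242\right) \left(- \frac{1}{483}\right) - 17 = \frac{9414}{161} - 17 = \frac{6677}{161}$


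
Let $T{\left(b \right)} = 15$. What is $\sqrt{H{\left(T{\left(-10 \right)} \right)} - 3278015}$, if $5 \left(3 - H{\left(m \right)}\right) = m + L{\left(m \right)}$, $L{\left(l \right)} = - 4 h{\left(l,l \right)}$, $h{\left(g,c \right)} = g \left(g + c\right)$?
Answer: $i \sqrt{3277655} \approx 1810.4 i$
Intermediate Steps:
$h{\left(g,c \right)} = g \left(c + g\right)$
$L{\left(l \right)} = - 8 l^{2}$ ($L{\left(l \right)} = - 4 l \left(l + l\right) = - 4 l 2 l = - 4 \cdot 2 l^{2} = - 8 l^{2}$)
$H{\left(m \right)} = 3 - \frac{m}{5} + \frac{8 m^{2}}{5}$ ($H{\left(m \right)} = 3 - \frac{m - 8 m^{2}}{5} = 3 + \left(- \frac{m}{5} + \frac{8 m^{2}}{5}\right) = 3 - \frac{m}{5} + \frac{8 m^{2}}{5}$)
$\sqrt{H{\left(T{\left(-10 \right)} \right)} - 3278015} = \sqrt{\left(3 - 3 + \frac{8 \cdot 15^{2}}{5}\right) - 3278015} = \sqrt{\left(3 - 3 + \frac{8}{5} \cdot 225\right) - 3278015} = \sqrt{\left(3 - 3 + 360\right) - 3278015} = \sqrt{360 - 3278015} = \sqrt{-3277655} = i \sqrt{3277655}$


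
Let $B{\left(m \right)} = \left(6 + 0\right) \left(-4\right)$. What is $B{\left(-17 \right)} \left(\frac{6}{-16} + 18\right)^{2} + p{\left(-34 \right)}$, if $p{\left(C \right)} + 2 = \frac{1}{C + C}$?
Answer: $- \frac{1014205}{136} \approx -7457.4$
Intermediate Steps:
$B{\left(m \right)} = -24$ ($B{\left(m \right)} = 6 \left(-4\right) = -24$)
$p{\left(C \right)} = -2 + \frac{1}{2 C}$ ($p{\left(C \right)} = -2 + \frac{1}{C + C} = -2 + \frac{1}{2 C}$)
$B{\left(-17 \right)} \left(\frac{6}{-16} + 18\right)^{2} + p{\left(-34 \right)} = - 24 \left(\frac{6}{-16} + 18\right)^{2} - \left(2 - \frac{1}{2 \left(-34\right)}\right) = - 24 \left(6 \left(- \frac{1}{16}\right) + 18\right)^{2} + \left(-2 + \frac{1}{2} \left(- \frac{1}{34}\right)\right) = - 24 \left(- \frac{3}{8} + 18\right)^{2} - \frac{137}{68} = - 24 \left(\frac{141}{8}\right)^{2} - \frac{137}{68} = \left(-24\right) \frac{19881}{64} - \frac{137}{68} = - \frac{59643}{8} - \frac{137}{68} = - \frac{1014205}{136}$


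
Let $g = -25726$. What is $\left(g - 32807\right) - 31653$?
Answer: $-90186$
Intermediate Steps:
$\left(g - 32807\right) - 31653 = \left(-25726 - 32807\right) - 31653 = -58533 - 31653 = -90186$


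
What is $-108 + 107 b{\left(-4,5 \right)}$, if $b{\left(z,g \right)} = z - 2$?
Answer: $-750$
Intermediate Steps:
$b{\left(z,g \right)} = -2 + z$ ($b{\left(z,g \right)} = z - 2 = -2 + z$)
$-108 + 107 b{\left(-4,5 \right)} = -108 + 107 \left(-2 - 4\right) = -108 + 107 \left(-6\right) = -108 - 642 = -750$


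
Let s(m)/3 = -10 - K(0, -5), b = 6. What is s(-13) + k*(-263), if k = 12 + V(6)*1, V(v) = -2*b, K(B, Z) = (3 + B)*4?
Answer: -66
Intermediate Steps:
K(B, Z) = 12 + 4*B
s(m) = -66 (s(m) = 3*(-10 - (12 + 4*0)) = 3*(-10 - (12 + 0)) = 3*(-10 - 1*12) = 3*(-10 - 12) = 3*(-22) = -66)
V(v) = -12 (V(v) = -2*6 = -12)
k = 0 (k = 12 - 12*1 = 12 - 12 = 0)
s(-13) + k*(-263) = -66 + 0*(-263) = -66 + 0 = -66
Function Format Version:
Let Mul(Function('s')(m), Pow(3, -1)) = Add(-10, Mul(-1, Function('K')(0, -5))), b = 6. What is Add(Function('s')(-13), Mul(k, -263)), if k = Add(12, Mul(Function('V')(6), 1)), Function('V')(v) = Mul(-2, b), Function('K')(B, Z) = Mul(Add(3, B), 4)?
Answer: -66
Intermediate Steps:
Function('K')(B, Z) = Add(12, Mul(4, B))
Function('s')(m) = -66 (Function('s')(m) = Mul(3, Add(-10, Mul(-1, Add(12, Mul(4, 0))))) = Mul(3, Add(-10, Mul(-1, Add(12, 0)))) = Mul(3, Add(-10, Mul(-1, 12))) = Mul(3, Add(-10, -12)) = Mul(3, -22) = -66)
Function('V')(v) = -12 (Function('V')(v) = Mul(-2, 6) = -12)
k = 0 (k = Add(12, Mul(-12, 1)) = Add(12, -12) = 0)
Add(Function('s')(-13), Mul(k, -263)) = Add(-66, Mul(0, -263)) = Add(-66, 0) = -66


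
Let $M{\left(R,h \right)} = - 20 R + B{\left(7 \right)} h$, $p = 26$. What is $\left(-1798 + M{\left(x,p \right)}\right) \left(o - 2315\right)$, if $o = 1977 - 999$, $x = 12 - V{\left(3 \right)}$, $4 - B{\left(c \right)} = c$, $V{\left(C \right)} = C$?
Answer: $2748872$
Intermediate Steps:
$B{\left(c \right)} = 4 - c$
$x = 9$ ($x = 12 - 3 = 9$)
$o = 978$ ($o = 1977 - 999 = 978$)
$M{\left(R,h \right)} = - 20 R - 3 h$ ($M{\left(R,h \right)} = - 20 R + \left(4 - 7\right) h = - 20 R - 3 h$)
$\left(-1798 + M{\left(x,p \right)}\right) \left(o - 2315\right) = \left(-1798 - 258\right) \left(978 - 2315\right) = \left(-1798 - 258\right) \left(-1337\right) = \left(-2056\right) \left(-1337\right) = 2748872$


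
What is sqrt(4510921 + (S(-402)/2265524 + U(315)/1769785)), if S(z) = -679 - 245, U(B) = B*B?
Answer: sqrt(181294066157973325851094716295)/200474519617 ≈ 2123.9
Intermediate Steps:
U(B) = B**2
S(z) = -924
sqrt(4510921 + (S(-402)/2265524 + U(315)/1769785)) = sqrt(4510921 + (-924/2265524 + 315**2/1769785)) = sqrt(4510921 + (-924*1/2265524 + 99225*(1/1769785))) = sqrt(4510921 + (-231/566381 + 19845/353957)) = sqrt(4510921 + 11158066878/200474519617) = sqrt(904324731663304135/200474519617) = sqrt(181294066157973325851094716295)/200474519617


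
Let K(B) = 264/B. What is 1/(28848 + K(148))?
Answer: 37/1067442 ≈ 3.4662e-5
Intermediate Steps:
1/(28848 + K(148)) = 1/(28848 + 264/148) = 1/(28848 + 264*(1/148)) = 1/(28848 + 66/37) = 1/(1067442/37) = 37/1067442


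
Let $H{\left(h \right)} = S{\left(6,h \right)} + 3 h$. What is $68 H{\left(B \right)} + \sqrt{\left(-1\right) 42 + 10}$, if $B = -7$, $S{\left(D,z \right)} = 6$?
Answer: $-1020 + 4 i \sqrt{2} \approx -1020.0 + 5.6569 i$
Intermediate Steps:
$H{\left(h \right)} = 6 + 3 h$
$68 H{\left(B \right)} + \sqrt{\left(-1\right) 42 + 10} = 68 \left(6 + 3 \left(-7\right)\right) + \sqrt{\left(-1\right) 42 + 10} = 68 \left(6 - 21\right) + \sqrt{-42 + 10} = 68 \left(-15\right) + \sqrt{-32} = -1020 + 4 i \sqrt{2}$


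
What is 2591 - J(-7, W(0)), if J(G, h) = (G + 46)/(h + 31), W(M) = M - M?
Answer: 80282/31 ≈ 2589.7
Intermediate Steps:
W(M) = 0
J(G, h) = (46 + G)/(31 + h)
2591 - J(-7, W(0)) = 2591 - (46 - 7)/(31 + 0) = 2591 - 39/31 = 80282/31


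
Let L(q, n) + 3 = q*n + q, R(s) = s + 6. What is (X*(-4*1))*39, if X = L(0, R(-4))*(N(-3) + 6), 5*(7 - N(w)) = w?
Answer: 31824/5 ≈ 6364.8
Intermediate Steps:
N(w) = 7 - w/5
R(s) = 6 + s
L(q, n) = -3 + q + n*q (L(q, n) = -3 + (q*n + q) = -3 + (n*q + q) = -3 + (q + n*q) = -3 + q + n*q)
X = -204/5 (X = (-3 + 0 + (6 - 4)*0)*((7 - 1/5*(-3)) + 6) = (-3 + 0 + 2*0)*((7 + 3/5) + 6) = (-3 + 0 + 0)*(38/5 + 6) = -3*68/5 = -204/5 ≈ -40.800)
(X*(-4*1))*39 = -(-816)/5*39 = -204/5*(-4)*39 = (816/5)*39 = 31824/5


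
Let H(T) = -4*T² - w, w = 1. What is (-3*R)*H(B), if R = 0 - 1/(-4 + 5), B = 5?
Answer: -303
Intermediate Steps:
H(T) = -1 - 4*T² (H(T) = -4*T² - 1*1 = -4*T² - 1 = -1 - 4*T²)
R = -1 (R = 0 - 1/1 = 0 - 1*1 = 0 - 1 = -1)
(-3*R)*H(B) = (-3*(-1))*(-1 - 4*5²) = 3*(-1 - 4*25) = 3*(-1 - 100) = 3*(-101) = -303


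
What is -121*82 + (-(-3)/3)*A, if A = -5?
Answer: -9927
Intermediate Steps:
-121*82 + (-(-3)/3)*A = -121*82 - (-3)/3*(-5) = -9922 - (-3)/3*(-5) = -9922 - 3*(-⅓)*(-5) = -9922 + 1*(-5) = -9922 - 5 = -9927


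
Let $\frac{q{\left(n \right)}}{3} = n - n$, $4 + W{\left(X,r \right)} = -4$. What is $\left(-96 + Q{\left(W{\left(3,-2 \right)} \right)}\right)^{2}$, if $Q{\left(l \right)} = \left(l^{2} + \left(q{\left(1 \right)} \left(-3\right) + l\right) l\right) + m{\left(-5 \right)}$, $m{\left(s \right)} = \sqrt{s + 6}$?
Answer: $1089$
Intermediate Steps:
$W{\left(X,r \right)} = -8$ ($W{\left(X,r \right)} = -4 - 4 = -8$)
$q{\left(n \right)} = 0$ ($q{\left(n \right)} = 3 \left(n - n\right) = 3 \cdot 0 = 0$)
$m{\left(s \right)} = \sqrt{6 + s}$
$Q{\left(l \right)} = 1 + 2 l^{2}$ ($Q{\left(l \right)} = \left(l^{2} + \left(0 \left(-3\right) + l\right) l\right) + \sqrt{6 - 5} = \left(l^{2} + \left(0 + l\right) l\right) + \sqrt{1} = \left(l^{2} + l l\right) + 1 = \left(l^{2} + l^{2}\right) + 1 = 2 l^{2} + 1 = 1 + 2 l^{2}$)
$\left(-96 + Q{\left(W{\left(3,-2 \right)} \right)}\right)^{2} = \left(-96 + \left(1 + 2 \left(-8\right)^{2}\right)\right)^{2} = \left(-96 + \left(1 + 2 \cdot 64\right)\right)^{2} = \left(-96 + \left(1 + 128\right)\right)^{2} = \left(-96 + 129\right)^{2} = 33^{2} = 1089$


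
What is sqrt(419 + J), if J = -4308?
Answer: I*sqrt(3889) ≈ 62.362*I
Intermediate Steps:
sqrt(419 + J) = sqrt(419 - 4308) = sqrt(-3889) = I*sqrt(3889)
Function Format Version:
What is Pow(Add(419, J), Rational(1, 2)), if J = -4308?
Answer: Mul(I, Pow(3889, Rational(1, 2))) ≈ Mul(62.362, I)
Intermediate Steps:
Pow(Add(419, J), Rational(1, 2)) = Pow(Add(419, -4308), Rational(1, 2)) = Pow(-3889, Rational(1, 2)) = Mul(I, Pow(3889, Rational(1, 2)))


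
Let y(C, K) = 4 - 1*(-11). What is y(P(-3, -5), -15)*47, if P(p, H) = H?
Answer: 705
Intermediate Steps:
y(C, K) = 15 (y(C, K) = 4 + 11 = 15)
y(P(-3, -5), -15)*47 = 15*47 = 705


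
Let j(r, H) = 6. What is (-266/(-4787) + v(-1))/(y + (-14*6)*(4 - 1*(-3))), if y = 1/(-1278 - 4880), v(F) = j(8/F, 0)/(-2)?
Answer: 17359402/3466654447 ≈ 0.0050075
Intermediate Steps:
v(F) = -3 (v(F) = 6/(-2) = 6*(-½) = -3)
y = -1/6158 (y = 1/(-6158) = -1/6158 ≈ -0.00016239)
(-266/(-4787) + v(-1))/(y + (-14*6)*(4 - 1*(-3))) = (-266/(-4787) - 3)/(-1/6158 + (-14*6)*(4 - 1*(-3))) = (-266*(-1/4787) - 3)/(-1/6158 - 84*(4 + 3)) = (266/4787 - 3)/(-1/6158 - 84*7) = -14095/(4787*(-1/6158 - 588)) = -14095/(4787*(-3620905/6158)) = -14095/4787*(-6158/3620905) = 17359402/3466654447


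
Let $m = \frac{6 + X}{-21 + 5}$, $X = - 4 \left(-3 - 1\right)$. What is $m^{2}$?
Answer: $\frac{121}{64} \approx 1.8906$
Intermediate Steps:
$X = 16$ ($X = \left(-4\right) \left(-4\right) = 16$)
$m = - \frac{11}{8}$ ($m = \frac{6 + 16}{-21 + 5} = \frac{22}{-16} = 22 \left(- \frac{1}{16}\right) = - \frac{11}{8} \approx -1.375$)
$m^{2} = \left(- \frac{11}{8}\right)^{2} = \frac{121}{64}$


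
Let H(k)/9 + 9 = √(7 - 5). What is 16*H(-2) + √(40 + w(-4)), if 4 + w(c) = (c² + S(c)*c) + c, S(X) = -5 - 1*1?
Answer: -1296 + 150*√2 ≈ -1083.9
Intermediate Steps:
S(X) = -6 (S(X) = -5 - 1 = -6)
w(c) = -4 + c² - 5*c (w(c) = -4 + ((c² - 6*c) + c) = -4 + (c² - 5*c) = -4 + c² - 5*c)
H(k) = -81 + 9*√2 (H(k) = -81 + 9*√(7 - 5) = -81 + 9*√2)
16*H(-2) + √(40 + w(-4)) = 16*(-81 + 9*√2) + √(40 + (-4 + (-4)² - 5*(-4))) = (-1296 + 144*√2) + √(40 + (-4 + 16 + 20)) = (-1296 + 144*√2) + √(40 + 32) = (-1296 + 144*√2) + √72 = (-1296 + 144*√2) + 6*√2 = -1296 + 150*√2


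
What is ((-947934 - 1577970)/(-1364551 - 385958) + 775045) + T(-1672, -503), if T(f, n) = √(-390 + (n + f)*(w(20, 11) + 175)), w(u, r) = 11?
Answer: 150747308201/194501 + 2*I*√101235 ≈ 7.7505e+5 + 636.35*I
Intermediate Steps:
T(f, n) = √(-390 + 186*f + 186*n) (T(f, n) = √(-390 + (n + f)*(11 + 175)) = √(-390 + (f + n)*186) = √(-390 + (186*f + 186*n)) = √(-390 + 186*f + 186*n))
((-947934 - 1577970)/(-1364551 - 385958) + 775045) + T(-1672, -503) = ((-947934 - 1577970)/(-1364551 - 385958) + 775045) + √(-390 + 186*(-1672) + 186*(-503)) = (-2525904/(-1750509) + 775045) + √(-390 - 310992 - 93558) = (-2525904*(-1/1750509) + 775045) + √(-404940) = (280656/194501 + 775045) + 2*I*√101235 = 150747308201/194501 + 2*I*√101235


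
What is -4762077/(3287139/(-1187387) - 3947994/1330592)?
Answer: 1253956181814961168/1510272934661 ≈ 8.3028e+5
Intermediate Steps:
-4762077/(3287139/(-1187387) - 3947994/1330592) = -4762077/(3287139*(-1/1187387) - 3947994*1/1330592) = -4762077/(-3287139/1187387 - 1973997/665296) = -4762077/(-4530818803983/789963821552) = -4762077*(-789963821552/4530818803983) = 1253956181814961168/1510272934661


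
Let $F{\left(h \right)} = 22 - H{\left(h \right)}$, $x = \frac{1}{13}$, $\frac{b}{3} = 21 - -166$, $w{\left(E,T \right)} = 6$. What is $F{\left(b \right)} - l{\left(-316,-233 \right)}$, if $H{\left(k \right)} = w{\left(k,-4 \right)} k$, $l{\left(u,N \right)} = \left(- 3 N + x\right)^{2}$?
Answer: $- \frac{83156880}{169} \approx -4.9205 \cdot 10^{5}$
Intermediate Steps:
$b = 561$ ($b = 3 \left(21 - -166\right) = 3 \left(21 + 166\right) = 3 \cdot 187 = 561$)
$x = \frac{1}{13} \approx 0.076923$
$l{\left(u,N \right)} = \left(\frac{1}{13} - 3 N\right)^{2}$ ($l{\left(u,N \right)} = \left(- 3 N + \frac{1}{13}\right)^{2} = \left(\frac{1}{13} - 3 N\right)^{2}$)
$H{\left(k \right)} = 6 k$
$F{\left(h \right)} = 22 - 6 h$
$F{\left(b \right)} - l{\left(-316,-233 \right)} = \left(22 - 3366\right) - \frac{\left(-1 + 39 \left(-233\right)\right)^{2}}{169} = \left(22 - 3366\right) - \frac{\left(-1 - 9087\right)^{2}}{169} = -3344 - \frac{\left(-9088\right)^{2}}{169} = -3344 - \frac{1}{169} \cdot 82591744 = -3344 - \frac{82591744}{169} = - \frac{83156880}{169}$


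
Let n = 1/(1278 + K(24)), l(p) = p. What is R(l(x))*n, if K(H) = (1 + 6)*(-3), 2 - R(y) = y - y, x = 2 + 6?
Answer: 2/1257 ≈ 0.0015911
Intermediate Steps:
x = 8
R(y) = 2 (R(y) = 2 - (y - y) = 2 - 1*0 = 2 + 0 = 2)
K(H) = -21 (K(H) = 7*(-3) = -21)
n = 1/1257 (n = 1/(1278 - 21) = 1/1257 ≈ 0.00079555)
R(l(x))*n = 2*(1/1257) = 2/1257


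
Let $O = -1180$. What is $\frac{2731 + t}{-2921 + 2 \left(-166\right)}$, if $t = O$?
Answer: $- \frac{1551}{3253} \approx -0.47679$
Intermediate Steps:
$t = -1180$
$\frac{2731 + t}{-2921 + 2 \left(-166\right)} = \frac{2731 - 1180}{-2921 + 2 \left(-166\right)} = \frac{1551}{-2921 - 332} = \frac{1551}{-3253} = 1551 \left(- \frac{1}{3253}\right) = - \frac{1551}{3253}$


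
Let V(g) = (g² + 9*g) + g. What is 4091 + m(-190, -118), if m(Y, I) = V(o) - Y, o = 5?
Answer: 4356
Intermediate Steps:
V(g) = g² + 10*g
m(Y, I) = 75 - Y (m(Y, I) = 5*(10 + 5) - Y = 5*15 - Y = 75 - Y)
4091 + m(-190, -118) = 4091 + (75 - 1*(-190)) = 4091 + (75 + 190) = 4091 + 265 = 4356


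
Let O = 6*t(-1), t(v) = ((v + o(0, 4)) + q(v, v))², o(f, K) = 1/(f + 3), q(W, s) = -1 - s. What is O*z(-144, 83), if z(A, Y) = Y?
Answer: 664/3 ≈ 221.33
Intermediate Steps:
o(f, K) = 1/(3 + f)
t(v) = 4/9 (t(v) = ((v + 1/(3 + 0)) + (-1 - v))² = ((v + 1/3) + (-1 - v))² = ((v + ⅓) + (-1 - v))² = ((⅓ + v) + (-1 - v))² = (-⅔)² = 4/9)
O = 8/3 (O = 6*(4/9) = 8/3 ≈ 2.6667)
O*z(-144, 83) = (8/3)*83 = 664/3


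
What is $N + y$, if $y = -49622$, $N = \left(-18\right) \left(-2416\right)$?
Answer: $-6134$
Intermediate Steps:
$N = 43488$
$N + y = 43488 - 49622 = -6134$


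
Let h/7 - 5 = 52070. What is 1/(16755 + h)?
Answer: 1/381280 ≈ 2.6227e-6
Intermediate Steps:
h = 364525 (h = 35 + 7*52070 = 35 + 364490 = 364525)
1/(16755 + h) = 1/(16755 + 364525) = 1/381280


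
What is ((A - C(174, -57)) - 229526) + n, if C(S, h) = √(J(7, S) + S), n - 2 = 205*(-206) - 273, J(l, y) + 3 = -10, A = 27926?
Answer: -244101 - √161 ≈ -2.4411e+5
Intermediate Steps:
J(l, y) = -13 (J(l, y) = -3 - 10 = -13)
n = -42501 (n = 2 + (205*(-206) - 273) = 2 + (-42230 - 273) = 2 - 42503 = -42501)
C(S, h) = √(-13 + S)
((A - C(174, -57)) - 229526) + n = ((27926 - √(-13 + 174)) - 229526) - 42501 = ((27926 - √161) - 229526) - 42501 = (-201600 - √161) - 42501 = -244101 - √161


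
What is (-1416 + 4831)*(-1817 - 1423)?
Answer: -11064600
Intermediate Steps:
(-1416 + 4831)*(-1817 - 1423) = 3415*(-3240) = -11064600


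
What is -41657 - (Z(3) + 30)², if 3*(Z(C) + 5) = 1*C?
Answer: -42333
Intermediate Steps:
Z(C) = -5 + C/3 (Z(C) = -5 + (1*C)/3 = -5 + C/3)
-41657 - (Z(3) + 30)² = -41657 - ((-5 + (⅓)*3) + 30)² = -41657 - ((-5 + 1) + 30)² = -41657 - (-4 + 30)² = -41657 - 1*26² = -41657 - 1*676 = -41657 - 676 = -42333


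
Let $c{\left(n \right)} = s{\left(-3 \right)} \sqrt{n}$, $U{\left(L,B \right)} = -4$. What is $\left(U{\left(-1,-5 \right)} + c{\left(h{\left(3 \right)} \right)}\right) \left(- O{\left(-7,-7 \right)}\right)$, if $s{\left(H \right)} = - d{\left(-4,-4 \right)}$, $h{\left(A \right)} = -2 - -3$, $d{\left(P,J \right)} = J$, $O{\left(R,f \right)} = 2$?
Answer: $0$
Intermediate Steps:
$h{\left(A \right)} = 1$ ($h{\left(A \right)} = -2 + 3 = 1$)
$s{\left(H \right)} = 4$ ($s{\left(H \right)} = \left(-1\right) \left(-4\right) = 4$)
$c{\left(n \right)} = 4 \sqrt{n}$
$\left(U{\left(-1,-5 \right)} + c{\left(h{\left(3 \right)} \right)}\right) \left(- O{\left(-7,-7 \right)}\right) = \left(-4 + 4 \sqrt{1}\right) \left(\left(-1\right) 2\right) = \left(-4 + 4 \cdot 1\right) \left(-2\right) = \left(-4 + 4\right) \left(-2\right) = 0 \left(-2\right) = 0$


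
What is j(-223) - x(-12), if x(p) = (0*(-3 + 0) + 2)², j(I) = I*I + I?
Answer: 49502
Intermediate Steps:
j(I) = I + I² (j(I) = I² + I = I + I²)
x(p) = 4 (x(p) = (0*(-3) + 2)² = (0 + 2)² = 2² = 4)
j(-223) - x(-12) = -223*(1 - 223) - 1*4 = -223*(-222) - 4 = 49506 - 4 = 49502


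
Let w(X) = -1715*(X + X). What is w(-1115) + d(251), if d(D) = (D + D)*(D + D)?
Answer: 4076454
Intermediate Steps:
d(D) = 4*D**2 (d(D) = (2*D)*(2*D) = 4*D**2)
w(X) = -3430*X
w(-1115) + d(251) = -3430*(-1115) + 4*251**2 = 3824450 + 4*63001 = 3824450 + 252004 = 4076454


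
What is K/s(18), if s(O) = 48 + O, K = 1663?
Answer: 1663/66 ≈ 25.197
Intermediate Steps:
K/s(18) = 1663/(48 + 18) = 1663/66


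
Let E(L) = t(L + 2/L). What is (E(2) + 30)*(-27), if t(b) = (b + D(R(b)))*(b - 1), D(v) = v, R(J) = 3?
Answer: -1134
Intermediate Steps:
t(b) = (-1 + b)*(3 + b) (t(b) = (b + 3)*(b - 1) = (3 + b)*(-1 + b) = (-1 + b)*(3 + b))
E(L) = -3 + (L + 2/L)**2 + 2*L + 4/L (E(L) = -3 + (L + 2/L)**2 + 2*(L + 2/L) = -3 + (L + 2/L)**2 + (2*L + 4/L) = -3 + (L + 2/L)**2 + 2*L + 4/L)
(E(2) + 30)*(-27) = ((1 + 2**2 + 2*2 + 4/2 + 4/2**2) + 30)*(-27) = ((1 + 4 + 4 + 4*(1/2) + 4*(1/4)) + 30)*(-27) = ((1 + 4 + 4 + 2 + 1) + 30)*(-27) = (12 + 30)*(-27) = 42*(-27) = -1134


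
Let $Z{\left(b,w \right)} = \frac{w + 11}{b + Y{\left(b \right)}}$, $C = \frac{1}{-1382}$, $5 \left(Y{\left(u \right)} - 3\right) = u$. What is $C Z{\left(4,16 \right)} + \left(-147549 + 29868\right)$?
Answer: $- \frac{2114256891}{17966} \approx -1.1768 \cdot 10^{5}$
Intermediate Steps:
$Y{\left(u \right)} = 3 + \frac{u}{5}$
$C = - \frac{1}{1382} \approx -0.00072359$
$Z{\left(b,w \right)} = \frac{11 + w}{3 + \frac{6 b}{5}}$ ($Z{\left(b,w \right)} = \frac{w + 11}{b + \left(3 + \frac{b}{5}\right)} = \frac{11 + w}{3 + \frac{6 b}{5}}$)
$C Z{\left(4,16 \right)} + \left(-147549 + 29868\right) = - \frac{\frac{5}{3} \frac{1}{5 + 2 \cdot 4} \left(11 + 16\right)}{1382} + \left(-147549 + 29868\right) = - \frac{\frac{5}{3} \frac{1}{5 + 8} \cdot 27}{1382} - 117681 = - \frac{\frac{5}{3} \cdot \frac{1}{13} \cdot 27}{1382} - 117681 = \left(- \frac{1}{1382}\right) \frac{45}{13} - 117681 = - \frac{45}{17966} - 117681 = - \frac{2114256891}{17966}$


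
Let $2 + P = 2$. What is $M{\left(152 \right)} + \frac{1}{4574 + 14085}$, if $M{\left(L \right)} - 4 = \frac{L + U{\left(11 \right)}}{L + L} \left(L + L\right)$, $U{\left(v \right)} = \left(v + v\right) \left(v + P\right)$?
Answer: $\frac{7426283}{18659} \approx 398.0$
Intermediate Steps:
$P = 0$ ($P = -2 + 2 = 0$)
$U{\left(v \right)} = 2 v^{2}$ ($U{\left(v \right)} = \left(v + v\right) \left(v + 0\right) = 2 v v = 2 v^{2}$)
$M{\left(L \right)} = 246 + L$ ($M{\left(L \right)} = 4 + \frac{L + 2 \cdot 11^{2}}{L + L} \left(L + L\right) = 4 + \frac{L + 2 \cdot 121}{2 L} 2 L = 4 + \left(L + 242\right) \frac{1}{2 L} 2 L = 4 + \left(242 + L\right) \frac{1}{2 L} 2 L = 4 + \frac{242 + L}{2 L} 2 L = 4 + \left(242 + L\right) = 246 + L$)
$M{\left(152 \right)} + \frac{1}{4574 + 14085} = \left(246 + 152\right) + \frac{1}{4574 + 14085} = 398 + \frac{1}{18659} = \frac{7426283}{18659}$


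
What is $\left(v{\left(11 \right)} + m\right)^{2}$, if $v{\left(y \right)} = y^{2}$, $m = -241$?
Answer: $14400$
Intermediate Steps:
$\left(v{\left(11 \right)} + m\right)^{2} = \left(11^{2} - 241\right)^{2} = \left(121 - 241\right)^{2} = \left(-120\right)^{2} = 14400$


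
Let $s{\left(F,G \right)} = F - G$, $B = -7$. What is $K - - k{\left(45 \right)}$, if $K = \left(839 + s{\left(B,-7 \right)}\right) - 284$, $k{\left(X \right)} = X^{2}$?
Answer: $2580$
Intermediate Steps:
$K = 555$ ($K = \left(839 - 0\right) - 284 = \left(839 + \left(-7 + 7\right)\right) - 284 = \left(839 + 0\right) - 284 = 839 - 284 = 555$)
$K - - k{\left(45 \right)} = 555 - - 45^{2} = 555 - \left(-1\right) 2025 = 555 - -2025 = 555 + 2025 = 2580$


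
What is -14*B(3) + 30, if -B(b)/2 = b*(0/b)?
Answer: 30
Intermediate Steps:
B(b) = 0 (B(b) = -2*b*0/b = -2*b*0 = -2*0 = 0)
-14*B(3) + 30 = -14*0 + 30 = 0 + 30 = 30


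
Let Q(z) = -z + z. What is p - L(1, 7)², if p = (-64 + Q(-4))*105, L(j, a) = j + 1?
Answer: -6724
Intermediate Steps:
Q(z) = 0
L(j, a) = 1 + j
p = -6720 (p = (-64 + 0)*105 = -64*105 = -6720)
p - L(1, 7)² = -6720 - (1 + 1)² = -6720 - 1*2² = -6720 - 1*4 = -6720 - 4 = -6724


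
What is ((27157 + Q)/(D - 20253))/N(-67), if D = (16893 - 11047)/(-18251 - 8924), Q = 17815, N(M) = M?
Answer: 1222114100/36875535107 ≈ 0.033142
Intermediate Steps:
D = -5846/27175 (D = 5846/(-27175) = 5846*(-1/27175) = -5846/27175 ≈ -0.21512)
((27157 + Q)/(D - 20253))/N(-67) = ((27157 + 17815)/(-5846/27175 - 20253))/(-67) = (44972/(-550381121/27175))*(-1/67) = (44972*(-27175/550381121))*(-1/67) = -1222114100/550381121*(-1/67) = 1222114100/36875535107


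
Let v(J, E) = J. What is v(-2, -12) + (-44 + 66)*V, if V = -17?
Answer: -376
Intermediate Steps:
v(-2, -12) + (-44 + 66)*V = -2 + (-44 + 66)*(-17) = -2 + 22*(-17) = -2 - 374 = -376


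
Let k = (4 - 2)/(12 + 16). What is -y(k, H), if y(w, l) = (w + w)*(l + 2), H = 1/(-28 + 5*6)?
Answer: -5/14 ≈ -0.35714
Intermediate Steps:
H = ½ (H = 1/(-28 + 30) = 1/2 = ½ ≈ 0.50000)
k = 1/14 (k = 2/28 = 2*(1/28) = 1/14 ≈ 0.071429)
y(w, l) = 2*w*(2 + l) (y(w, l) = (2*w)*(2 + l) = 2*w*(2 + l))
-y(k, H) = -2*(2 + ½)/14 = -2*5/(14*2) = -1*5/14 = -5/14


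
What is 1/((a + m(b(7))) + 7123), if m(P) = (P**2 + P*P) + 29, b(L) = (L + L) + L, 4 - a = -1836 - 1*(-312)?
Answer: 1/9562 ≈ 0.00010458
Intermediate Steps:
a = 1528 (a = 4 - (-1836 - 1*(-312)) = 4 - (-1836 + 312) = 4 - 1*(-1524) = 4 + 1524 = 1528)
b(L) = 3*L (b(L) = 2*L + L = 3*L)
m(P) = 29 + 2*P**2 (m(P) = (P**2 + P**2) + 29 = 2*P**2 + 29 = 29 + 2*P**2)
1/((a + m(b(7))) + 7123) = 1/((1528 + (29 + 2*(3*7)**2)) + 7123) = 1/((1528 + (29 + 2*21**2)) + 7123) = 1/((1528 + (29 + 2*441)) + 7123) = 1/((1528 + (29 + 882)) + 7123) = 1/((1528 + 911) + 7123) = 1/(2439 + 7123) = 1/9562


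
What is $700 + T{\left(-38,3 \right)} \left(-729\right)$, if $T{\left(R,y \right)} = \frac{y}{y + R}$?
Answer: $\frac{26687}{35} \approx 762.49$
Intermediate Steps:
$T{\left(R,y \right)} = \frac{y}{R + y}$
$700 + T{\left(-38,3 \right)} \left(-729\right) = 700 + \frac{3}{-38 + 3} \left(-729\right) = 700 + \frac{3}{-35} \left(-729\right) = 700 + 3 \left(- \frac{1}{35}\right) \left(-729\right) = 700 - - \frac{2187}{35} = 700 + \frac{2187}{35} = \frac{26687}{35}$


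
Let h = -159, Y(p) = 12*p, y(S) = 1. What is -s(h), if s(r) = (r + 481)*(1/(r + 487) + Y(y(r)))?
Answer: -633857/164 ≈ -3865.0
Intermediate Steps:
s(r) = (12 + 1/(487 + r))*(481 + r) (s(r) = (r + 481)*(1/(r + 487) + 12*1) = (481 + r)*(1/(487 + r) + 12) = (481 + r)*(12 + 1/(487 + r)) = (12 + 1/(487 + r))*(481 + r))
-s(h) = -(2811445 + 12*(-159)**2 + 11617*(-159))/(487 - 159) = -(2811445 + 12*25281 - 1847103)/328 = -(2811445 + 303372 - 1847103)/328 = -1267714/328 = -1*633857/164 = -633857/164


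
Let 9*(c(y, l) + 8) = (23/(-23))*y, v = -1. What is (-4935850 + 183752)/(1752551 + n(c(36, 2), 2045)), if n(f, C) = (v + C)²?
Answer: -4752098/5930487 ≈ -0.80130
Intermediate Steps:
c(y, l) = -8 - y/9 (c(y, l) = -8 + ((23/(-23))*y)/9 = -8 + ((23*(-1/23))*y)/9 = -8 + (-y)/9 = -8 - y/9)
n(f, C) = (-1 + C)²
(-4935850 + 183752)/(1752551 + n(c(36, 2), 2045)) = (-4935850 + 183752)/(1752551 + (-1 + 2045)²) = -4752098/(1752551 + 2044²) = -4752098/(1752551 + 4177936) = -4752098/5930487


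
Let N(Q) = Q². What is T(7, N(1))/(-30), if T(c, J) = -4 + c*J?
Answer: -⅒ ≈ -0.10000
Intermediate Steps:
T(c, J) = -4 + J*c
T(7, N(1))/(-30) = (-4 + 1²*7)/(-30) = (-4 + 1*7)*(-1/30) = (-4 + 7)*(-1/30) = 3*(-1/30) = -⅒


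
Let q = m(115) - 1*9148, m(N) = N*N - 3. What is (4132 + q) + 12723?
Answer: 20929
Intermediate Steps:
m(N) = -3 + N**2 (m(N) = N**2 - 3 = -3 + N**2)
q = 4074 (q = (-3 + 115**2) - 1*9148 = (-3 + 13225) - 9148 = 13222 - 9148 = 4074)
(4132 + q) + 12723 = (4132 + 4074) + 12723 = 8206 + 12723 = 20929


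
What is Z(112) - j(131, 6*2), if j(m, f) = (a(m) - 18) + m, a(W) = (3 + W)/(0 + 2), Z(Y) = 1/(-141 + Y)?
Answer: -5221/29 ≈ -180.03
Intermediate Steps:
a(W) = 3/2 + W/2 (a(W) = (3 + W)/2 = (3 + W)*(½) = 3/2 + W/2)
j(m, f) = -33/2 + 3*m/2 (j(m, f) = ((3/2 + m/2) - 18) + m = (-33/2 + m/2) + m = -33/2 + 3*m/2)
Z(112) - j(131, 6*2) = 1/(-141 + 112) - (-33/2 + (3/2)*131) = 1/(-29) - (-33/2 + 393/2) = -1/29 - 1*180 = -1/29 - 180 = -5221/29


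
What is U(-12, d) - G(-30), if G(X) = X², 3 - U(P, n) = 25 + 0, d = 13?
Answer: -922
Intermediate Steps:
U(P, n) = -22 (U(P, n) = 3 - (25 + 0) = 3 - 1*25 = 3 - 25 = -22)
U(-12, d) - G(-30) = -22 - 1*(-30)² = -22 - 1*900 = -22 - 900 = -922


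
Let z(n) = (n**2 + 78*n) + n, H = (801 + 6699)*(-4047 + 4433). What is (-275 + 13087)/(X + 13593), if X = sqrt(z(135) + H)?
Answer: 58051172/60615253 - 12812*sqrt(2923890)/181845759 ≈ 0.83722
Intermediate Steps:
H = 2895000 (H = 7500*386 = 2895000)
z(n) = n**2 + 79*n
X = sqrt(2923890) (X = sqrt(135*(79 + 135) + 2895000) = sqrt(135*214 + 2895000) = sqrt(28890 + 2895000) = sqrt(2923890) ≈ 1709.9)
(-275 + 13087)/(X + 13593) = (-275 + 13087)/(sqrt(2923890) + 13593) = 12812/(13593 + sqrt(2923890))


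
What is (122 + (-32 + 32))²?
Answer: 14884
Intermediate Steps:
(122 + (-32 + 32))² = (122 + 0)² = 122² = 14884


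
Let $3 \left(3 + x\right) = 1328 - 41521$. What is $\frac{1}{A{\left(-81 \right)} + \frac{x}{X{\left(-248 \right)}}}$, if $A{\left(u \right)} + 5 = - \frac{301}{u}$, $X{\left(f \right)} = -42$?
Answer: $\frac{567}{180181} \approx 0.0031468$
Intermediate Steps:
$A{\left(u \right)} = -5 - \frac{301}{u}$
$x = - \frac{40202}{3}$ ($x = -3 + \frac{1328 - 41521}{3} = -3 + \frac{1}{3} \left(-40193\right) = -3 - \frac{40193}{3} = - \frac{40202}{3} \approx -13401.0$)
$\frac{1}{A{\left(-81 \right)} + \frac{x}{X{\left(-248 \right)}}} = \frac{1}{\left(-5 - \frac{301}{-81}\right) - \frac{40202}{3 \left(-42\right)}} = \frac{1}{\left(-5 - - \frac{301}{81}\right) - - \frac{20101}{63}} = \frac{1}{\left(-5 + \frac{301}{81}\right) + \frac{20101}{63}} = \frac{1}{- \frac{104}{81} + \frac{20101}{63}} = \frac{1}{\frac{180181}{567}} = \frac{567}{180181}$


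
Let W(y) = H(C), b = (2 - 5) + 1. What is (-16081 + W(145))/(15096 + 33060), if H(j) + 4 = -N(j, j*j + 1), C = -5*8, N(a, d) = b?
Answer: -5361/16052 ≈ -0.33398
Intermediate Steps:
b = -2 (b = -3 + 1 = -2)
N(a, d) = -2
C = -40
H(j) = -2 (H(j) = -4 - 1*(-2) = -4 + 2 = -2)
W(y) = -2
(-16081 + W(145))/(15096 + 33060) = (-16081 - 2)/(15096 + 33060) = -16083/48156 = -16083*1/48156 = -5361/16052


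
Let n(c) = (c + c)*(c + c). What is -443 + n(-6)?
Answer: -299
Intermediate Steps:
n(c) = 4*c² (n(c) = (2*c)*(2*c) = 4*c²)
-443 + n(-6) = -443 + 4*(-6)² = -443 + 4*36 = -443 + 144 = -299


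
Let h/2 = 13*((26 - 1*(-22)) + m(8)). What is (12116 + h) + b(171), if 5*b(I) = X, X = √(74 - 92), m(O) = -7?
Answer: 13182 + 3*I*√2/5 ≈ 13182.0 + 0.84853*I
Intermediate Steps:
X = 3*I*√2 (X = √(-18) = 3*I*√2 ≈ 4.2426*I)
b(I) = 3*I*√2/5 (b(I) = (3*I*√2)/5 = 3*I*√2/5)
h = 1066 (h = 2*(13*((26 - 1*(-22)) - 7)) = 2*(13*((26 + 22) - 7)) = 2*(13*(48 - 7)) = 2*(13*41) = 2*533 = 1066)
(12116 + h) + b(171) = (12116 + 1066) + 3*I*√2/5 = 13182 + 3*I*√2/5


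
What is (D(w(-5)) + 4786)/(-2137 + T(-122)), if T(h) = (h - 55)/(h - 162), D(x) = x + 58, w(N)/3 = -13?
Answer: -1364620/606731 ≈ -2.2491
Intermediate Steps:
w(N) = -39 (w(N) = 3*(-13) = -39)
D(x) = 58 + x
T(h) = (-55 + h)/(-162 + h)
(D(w(-5)) + 4786)/(-2137 + T(-122)) = ((58 - 39) + 4786)/(-2137 + (-55 - 122)/(-162 - 122)) = (19 + 4786)/(-2137 - 177/(-284)) = 4805/(-2137 - 1/284*(-177)) = 4805/(-2137 + 177/284) = 4805/(-606731/284) = 4805*(-284/606731) = -1364620/606731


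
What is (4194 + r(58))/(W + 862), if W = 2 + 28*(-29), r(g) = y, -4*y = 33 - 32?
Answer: 16775/208 ≈ 80.649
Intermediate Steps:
y = -¼ (y = -(33 - 32)/4 = -¼*1 = -¼ ≈ -0.25000)
r(g) = -¼
W = -810 (W = 2 - 812 = -810)
(4194 + r(58))/(W + 862) = (4194 - ¼)/(-810 + 862) = (16775/4)/52 = (16775/4)*(1/52) = 16775/208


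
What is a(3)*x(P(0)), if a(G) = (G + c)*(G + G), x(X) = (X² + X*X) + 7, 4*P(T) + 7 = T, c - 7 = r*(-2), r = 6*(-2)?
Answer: 5355/2 ≈ 2677.5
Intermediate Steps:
r = -12
c = 31 (c = 7 - 12*(-2) = 7 + 24 = 31)
P(T) = -7/4 + T/4
x(X) = 7 + 2*X² (x(X) = (X² + X²) + 7 = 2*X² + 7 = 7 + 2*X²)
a(G) = 2*G*(31 + G) (a(G) = (G + 31)*(G + G) = (31 + G)*(2*G) = 2*G*(31 + G))
a(3)*x(P(0)) = (2*3*(31 + 3))*(7 + 2*(-7/4 + (¼)*0)²) = (2*3*34)*(7 + 2*(-7/4 + 0)²) = 204*(7 + 2*(-7/4)²) = 204*(7 + 2*(49/16)) = 204*(7 + 49/8) = 204*(105/8) = 5355/2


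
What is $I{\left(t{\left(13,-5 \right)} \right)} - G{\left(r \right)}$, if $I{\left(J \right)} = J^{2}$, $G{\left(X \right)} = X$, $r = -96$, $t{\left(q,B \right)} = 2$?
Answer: $100$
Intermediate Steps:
$I{\left(t{\left(13,-5 \right)} \right)} - G{\left(r \right)} = 2^{2} - -96 = 4 + 96 = 100$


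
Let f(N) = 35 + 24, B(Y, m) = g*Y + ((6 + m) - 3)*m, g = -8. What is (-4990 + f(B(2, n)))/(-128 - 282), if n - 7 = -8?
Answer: 4931/410 ≈ 12.027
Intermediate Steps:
n = -1 (n = 7 - 8 = -1)
B(Y, m) = -8*Y + m*(3 + m) (B(Y, m) = -8*Y + ((6 + m) - 3)*m = -8*Y + (3 + m)*m = -8*Y + m*(3 + m))
f(N) = 59
(-4990 + f(B(2, n)))/(-128 - 282) = (-4990 + 59)/(-128 - 282) = -4931/(-410) = -4931*(-1/410) = 4931/410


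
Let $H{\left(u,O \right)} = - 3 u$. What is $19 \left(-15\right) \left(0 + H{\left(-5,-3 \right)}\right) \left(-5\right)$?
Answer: $21375$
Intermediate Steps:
$19 \left(-15\right) \left(0 + H{\left(-5,-3 \right)}\right) \left(-5\right) = 19 \left(-15\right) \left(0 - -15\right) \left(-5\right) = - 285 \left(0 + 15\right) \left(-5\right) = - 285 \cdot 15 \left(-5\right) = \left(-285\right) \left(-75\right) = 21375$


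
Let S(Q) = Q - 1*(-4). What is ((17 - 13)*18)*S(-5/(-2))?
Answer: 468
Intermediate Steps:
S(Q) = 4 + Q (S(Q) = Q + 4 = 4 + Q)
((17 - 13)*18)*S(-5/(-2)) = ((17 - 13)*18)*(4 - 5/(-2)) = (4*18)*(4 - 5*(-1/2)) = 72*(4 + 5/2) = 72*(13/2) = 468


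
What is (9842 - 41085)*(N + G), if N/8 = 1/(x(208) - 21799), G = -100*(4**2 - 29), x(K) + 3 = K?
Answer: -438529747328/10797 ≈ -4.0616e+7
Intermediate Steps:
x(K) = -3 + K
G = 1300 (G = -100*(16 - 29) = -100*(-13) = 1300)
N = -4/10797 (N = 8/((-3 + 208) - 21799) = 8/(205 - 21799) = 8/(-21594) = 8*(-1/21594) = -4/10797 ≈ -0.00037047)
(9842 - 41085)*(N + G) = (9842 - 41085)*(-4/10797 + 1300) = -31243*14036096/10797 = -438529747328/10797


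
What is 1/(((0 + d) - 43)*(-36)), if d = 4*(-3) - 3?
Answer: 1/2088 ≈ 0.00047893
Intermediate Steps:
d = -15 (d = -12 - 3 = -15)
1/(((0 + d) - 43)*(-36)) = 1/(((0 - 15) - 43)*(-36)) = 1/((-15 - 43)*(-36)) = 1/(-58*(-36)) = 1/2088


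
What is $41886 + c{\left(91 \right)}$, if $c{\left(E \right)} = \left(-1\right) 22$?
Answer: $41864$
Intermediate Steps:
$c{\left(E \right)} = -22$
$41886 + c{\left(91 \right)} = 41886 - 22 = 41864$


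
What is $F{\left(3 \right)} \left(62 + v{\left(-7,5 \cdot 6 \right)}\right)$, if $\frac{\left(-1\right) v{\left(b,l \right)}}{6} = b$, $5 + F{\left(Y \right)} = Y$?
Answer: $-208$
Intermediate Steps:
$F{\left(Y \right)} = -5 + Y$
$v{\left(b,l \right)} = - 6 b$
$F{\left(3 \right)} \left(62 + v{\left(-7,5 \cdot 6 \right)}\right) = \left(-5 + 3\right) \left(62 - -42\right) = - 2 \left(62 + 42\right) = \left(-2\right) 104 = -208$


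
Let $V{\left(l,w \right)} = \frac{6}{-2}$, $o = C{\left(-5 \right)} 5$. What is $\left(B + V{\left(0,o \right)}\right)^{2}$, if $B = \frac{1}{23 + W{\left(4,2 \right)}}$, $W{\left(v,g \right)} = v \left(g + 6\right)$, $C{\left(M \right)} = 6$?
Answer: $\frac{26896}{3025} \approx 8.8912$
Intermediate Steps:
$W{\left(v,g \right)} = v \left(6 + g\right)$
$o = 30$ ($o = 6 \cdot 5 = 30$)
$B = \frac{1}{55}$ ($B = \frac{1}{23 + 4 \left(6 + 2\right)} = \frac{1}{23 + 4 \cdot 8} = \frac{1}{23 + 32} = \frac{1}{55} \approx 0.018182$)
$V{\left(l,w \right)} = -3$ ($V{\left(l,w \right)} = 6 \left(- \frac{1}{2}\right) = -3$)
$\left(B + V{\left(0,o \right)}\right)^{2} = \left(\frac{1}{55} - 3\right)^{2} = \left(- \frac{164}{55}\right)^{2} = \frac{26896}{3025}$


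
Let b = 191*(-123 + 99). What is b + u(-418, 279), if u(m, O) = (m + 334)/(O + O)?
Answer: -426326/93 ≈ -4584.1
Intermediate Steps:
u(m, O) = (334 + m)/(2*O) (u(m, O) = (334 + m)/((2*O)) = (334 + m)*(1/(2*O)) = (334 + m)/(2*O))
b = -4584 (b = 191*(-24) = -4584)
b + u(-418, 279) = -4584 + (½)*(334 - 418)/279 = -4584 + (½)*(1/279)*(-84) = -4584 - 14/93 = -426326/93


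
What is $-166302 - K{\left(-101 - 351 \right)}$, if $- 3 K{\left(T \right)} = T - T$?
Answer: $-166302$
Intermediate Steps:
$K{\left(T \right)} = 0$ ($K{\left(T \right)} = - \frac{T - T}{3} = \left(- \frac{1}{3}\right) 0 = 0$)
$-166302 - K{\left(-101 - 351 \right)} = -166302 - 0 = -166302 + 0 = -166302$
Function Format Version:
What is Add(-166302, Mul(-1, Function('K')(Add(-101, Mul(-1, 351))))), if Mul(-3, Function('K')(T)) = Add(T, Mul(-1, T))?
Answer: -166302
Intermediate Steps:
Function('K')(T) = 0 (Function('K')(T) = Mul(Rational(-1, 3), Add(T, Mul(-1, T))) = Mul(Rational(-1, 3), 0) = 0)
Add(-166302, Mul(-1, Function('K')(Add(-101, Mul(-1, 351))))) = Add(-166302, Mul(-1, 0)) = Add(-166302, 0) = -166302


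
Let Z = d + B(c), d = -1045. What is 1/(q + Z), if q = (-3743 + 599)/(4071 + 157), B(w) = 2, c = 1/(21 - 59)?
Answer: -1057/1103237 ≈ -0.00095809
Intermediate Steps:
c = -1/38 (c = 1/(-38) = -1/38 ≈ -0.026316)
q = -786/1057 (q = -3144/4228 = -3144*1/4228 = -786/1057 ≈ -0.74361)
Z = -1043 (Z = -1045 + 2 = -1043)
1/(q + Z) = 1/(-786/1057 - 1043) = 1/(-1103237/1057) = -1057/1103237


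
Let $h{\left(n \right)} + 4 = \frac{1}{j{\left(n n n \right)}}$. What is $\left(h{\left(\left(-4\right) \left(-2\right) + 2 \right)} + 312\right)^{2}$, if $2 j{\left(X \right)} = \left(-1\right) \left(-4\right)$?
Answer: $\frac{380689}{4} \approx 95172.0$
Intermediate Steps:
$j{\left(X \right)} = 2$ ($j{\left(X \right)} = \frac{\left(-1\right) \left(-4\right)}{2} = \frac{1}{2} \cdot 4 = 2$)
$h{\left(n \right)} = - \frac{7}{2}$ ($h{\left(n \right)} = -4 + \frac{1}{2} = - \frac{7}{2}$)
$\left(h{\left(\left(-4\right) \left(-2\right) + 2 \right)} + 312\right)^{2} = \left(- \frac{7}{2} + 312\right)^{2} = \left(\frac{617}{2}\right)^{2} = \frac{380689}{4}$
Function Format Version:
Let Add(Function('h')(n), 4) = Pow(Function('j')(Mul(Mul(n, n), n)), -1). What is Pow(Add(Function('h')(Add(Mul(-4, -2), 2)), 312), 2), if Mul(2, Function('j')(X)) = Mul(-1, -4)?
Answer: Rational(380689, 4) ≈ 95172.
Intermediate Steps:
Function('j')(X) = 2 (Function('j')(X) = Mul(Rational(1, 2), Mul(-1, -4)) = Mul(Rational(1, 2), 4) = 2)
Function('h')(n) = Rational(-7, 2) (Function('h')(n) = Add(-4, Pow(2, -1)) = Add(-4, Rational(1, 2)) = Rational(-7, 2))
Pow(Add(Function('h')(Add(Mul(-4, -2), 2)), 312), 2) = Pow(Add(Rational(-7, 2), 312), 2) = Pow(Rational(617, 2), 2) = Rational(380689, 4)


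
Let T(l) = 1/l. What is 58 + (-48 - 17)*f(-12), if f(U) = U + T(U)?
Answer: 10121/12 ≈ 843.42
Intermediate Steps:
f(U) = U + 1/U
58 + (-48 - 17)*f(-12) = 58 + (-48 - 17)*(-12 + 1/(-12)) = 58 - 65*(-12 - 1/12) = 58 - 65*(-145/12) = 58 + 9425/12 = 10121/12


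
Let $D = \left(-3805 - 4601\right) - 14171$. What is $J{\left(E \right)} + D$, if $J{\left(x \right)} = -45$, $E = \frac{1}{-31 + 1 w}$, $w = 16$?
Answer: $-22622$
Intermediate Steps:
$E = - \frac{1}{15}$ ($E = \frac{1}{-31 + 1 \cdot 16} = \frac{1}{-31 + 16} = \frac{1}{-15} = - \frac{1}{15} \approx -0.066667$)
$D = -22577$ ($D = \left(-3805 + \left(-5543 + 942\right)\right) - 14171 = \left(-3805 - 4601\right) - 14171 = -8406 - 14171 = -22577$)
$J{\left(E \right)} + D = -45 - 22577 = -22622$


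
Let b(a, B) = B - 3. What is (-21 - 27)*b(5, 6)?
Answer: -144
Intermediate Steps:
b(a, B) = -3 + B
(-21 - 27)*b(5, 6) = (-21 - 27)*(-3 + 6) = -48*3 = -144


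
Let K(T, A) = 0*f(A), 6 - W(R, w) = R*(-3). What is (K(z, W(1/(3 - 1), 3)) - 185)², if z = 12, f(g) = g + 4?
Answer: 34225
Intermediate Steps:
f(g) = 4 + g
W(R, w) = 6 + 3*R (W(R, w) = 6 - R*(-3) = 6 - (-3)*R = 6 + 3*R)
K(T, A) = 0 (K(T, A) = 0*(4 + A) = 0)
(K(z, W(1/(3 - 1), 3)) - 185)² = (0 - 185)² = (-185)² = 34225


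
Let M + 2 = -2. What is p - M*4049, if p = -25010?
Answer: -8814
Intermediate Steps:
M = -4 (M = -2 - 2 = -4)
p - M*4049 = -25010 - (-4)*4049 = -25010 - 1*(-16196) = -25010 + 16196 = -8814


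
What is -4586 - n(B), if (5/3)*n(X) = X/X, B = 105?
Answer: -22933/5 ≈ -4586.6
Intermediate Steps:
n(X) = ⅗ (n(X) = 3*(X/X)/5 = (⅗)*1 = ⅗)
-4586 - n(B) = -4586 - 1*⅗ = -4586 - ⅗ = -22933/5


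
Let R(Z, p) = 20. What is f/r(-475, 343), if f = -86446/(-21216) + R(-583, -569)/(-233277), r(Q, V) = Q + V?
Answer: -1120302179/36294168768 ≈ -0.030867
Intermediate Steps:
f = 1120302179/274955824 (f = -86446/(-21216) + 20/(-233277) = -86446*(-1/21216) + 20*(-1/233277) = 43223/10608 - 20/233277 = 1120302179/274955824 ≈ 4.0745)
f/r(-475, 343) = 1120302179/(274955824*(-475 + 343)) = (1120302179/274955824)/(-132) = (1120302179/274955824)*(-1/132) = -1120302179/36294168768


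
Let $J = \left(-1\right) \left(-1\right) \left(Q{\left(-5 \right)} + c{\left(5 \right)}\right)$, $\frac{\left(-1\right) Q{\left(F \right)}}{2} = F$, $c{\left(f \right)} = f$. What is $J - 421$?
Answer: $-406$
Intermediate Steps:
$Q{\left(F \right)} = - 2 F$
$J = 15$ ($J = \left(-1\right) \left(-1\right) \left(\left(-2\right) \left(-5\right) + 5\right) = 1 \left(10 + 5\right) = 1 \cdot 15 = 15$)
$J - 421 = 15 - 421 = -406$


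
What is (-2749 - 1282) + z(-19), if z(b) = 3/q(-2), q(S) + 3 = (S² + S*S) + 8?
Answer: -52400/13 ≈ -4030.8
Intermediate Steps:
q(S) = 5 + 2*S² (q(S) = -3 + ((S² + S*S) + 8) = -3 + ((S² + S²) + 8) = -3 + (2*S² + 8) = -3 + (8 + 2*S²) = 5 + 2*S²)
z(b) = 3/13 (z(b) = 3/(5 + 2*(-2)²) = 3/(5 + 2*4) = 3/(5 + 8) = 3/13)
(-2749 - 1282) + z(-19) = (-2749 - 1282) + 3/13 = -4031 + 3/13 = -52400/13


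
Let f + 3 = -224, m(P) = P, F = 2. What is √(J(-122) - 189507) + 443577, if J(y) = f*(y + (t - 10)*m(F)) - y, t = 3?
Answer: 443577 + I*√158513 ≈ 4.4358e+5 + 398.14*I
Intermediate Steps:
f = -227 (f = -3 - 224 = -227)
J(y) = 3178 - 228*y (J(y) = -227*(y + (3 - 10)*2) - y = -227*(y - 7*2) - y = -227*(y - 14) - y = -227*(-14 + y) - y = (3178 - 227*y) - y = 3178 - 228*y)
√(J(-122) - 189507) + 443577 = √((3178 - 228*(-122)) - 189507) + 443577 = √((3178 + 27816) - 189507) + 443577 = √(30994 - 189507) + 443577 = √(-158513) + 443577 = I*√158513 + 443577 = 443577 + I*√158513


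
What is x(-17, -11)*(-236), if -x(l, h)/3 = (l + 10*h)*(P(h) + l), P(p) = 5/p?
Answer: 17263872/11 ≈ 1.5694e+6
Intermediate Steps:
x(l, h) = -3*(l + 5/h)*(l + 10*h) (x(l, h) = -3*(l + 10*h)*(5/h + l) = -3*(l + 10*h)*(l + 5/h) = -3*(l + 5/h)*(l + 10*h))
x(-17, -11)*(-236) = (-150 - 3*(-17)² - 30*(-11)*(-17) - 15*(-17)/(-11))*(-236) = (-150 - 3*289 - 5610 - 15*(-17)*(-1/11))*(-236) = (-150 - 867 - 5610 - 255/11)*(-236) = -73152/11*(-236) = 17263872/11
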